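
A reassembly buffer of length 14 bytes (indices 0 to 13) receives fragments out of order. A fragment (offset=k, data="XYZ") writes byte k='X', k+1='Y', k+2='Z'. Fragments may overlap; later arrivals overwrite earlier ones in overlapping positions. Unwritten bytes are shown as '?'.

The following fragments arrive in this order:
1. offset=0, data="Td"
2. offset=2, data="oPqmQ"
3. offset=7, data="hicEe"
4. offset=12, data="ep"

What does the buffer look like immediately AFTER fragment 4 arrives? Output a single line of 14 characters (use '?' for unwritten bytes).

Answer: TdoPqmQhicEeep

Derivation:
Fragment 1: offset=0 data="Td" -> buffer=Td????????????
Fragment 2: offset=2 data="oPqmQ" -> buffer=TdoPqmQ???????
Fragment 3: offset=7 data="hicEe" -> buffer=TdoPqmQhicEe??
Fragment 4: offset=12 data="ep" -> buffer=TdoPqmQhicEeep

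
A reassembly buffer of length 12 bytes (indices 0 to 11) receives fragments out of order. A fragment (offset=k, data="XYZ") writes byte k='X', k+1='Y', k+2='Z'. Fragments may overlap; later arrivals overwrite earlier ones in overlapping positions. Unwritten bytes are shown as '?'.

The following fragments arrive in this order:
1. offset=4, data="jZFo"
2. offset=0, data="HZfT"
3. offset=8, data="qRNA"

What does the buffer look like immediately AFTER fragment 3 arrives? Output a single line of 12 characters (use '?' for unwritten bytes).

Fragment 1: offset=4 data="jZFo" -> buffer=????jZFo????
Fragment 2: offset=0 data="HZfT" -> buffer=HZfTjZFo????
Fragment 3: offset=8 data="qRNA" -> buffer=HZfTjZFoqRNA

Answer: HZfTjZFoqRNA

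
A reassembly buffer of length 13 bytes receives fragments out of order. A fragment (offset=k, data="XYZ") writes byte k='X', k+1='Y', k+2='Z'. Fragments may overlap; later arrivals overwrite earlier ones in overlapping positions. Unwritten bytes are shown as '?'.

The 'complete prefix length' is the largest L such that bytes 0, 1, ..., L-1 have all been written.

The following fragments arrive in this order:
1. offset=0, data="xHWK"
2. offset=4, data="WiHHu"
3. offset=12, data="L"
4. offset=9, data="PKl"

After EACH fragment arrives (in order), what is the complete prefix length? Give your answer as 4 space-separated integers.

Fragment 1: offset=0 data="xHWK" -> buffer=xHWK????????? -> prefix_len=4
Fragment 2: offset=4 data="WiHHu" -> buffer=xHWKWiHHu???? -> prefix_len=9
Fragment 3: offset=12 data="L" -> buffer=xHWKWiHHu???L -> prefix_len=9
Fragment 4: offset=9 data="PKl" -> buffer=xHWKWiHHuPKlL -> prefix_len=13

Answer: 4 9 9 13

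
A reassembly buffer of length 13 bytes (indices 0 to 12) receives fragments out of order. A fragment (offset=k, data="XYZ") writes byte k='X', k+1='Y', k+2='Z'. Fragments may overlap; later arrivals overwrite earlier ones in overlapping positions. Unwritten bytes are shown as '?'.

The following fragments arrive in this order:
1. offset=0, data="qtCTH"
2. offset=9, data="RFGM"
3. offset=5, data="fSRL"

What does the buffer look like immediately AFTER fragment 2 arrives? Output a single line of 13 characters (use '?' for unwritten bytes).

Fragment 1: offset=0 data="qtCTH" -> buffer=qtCTH????????
Fragment 2: offset=9 data="RFGM" -> buffer=qtCTH????RFGM

Answer: qtCTH????RFGM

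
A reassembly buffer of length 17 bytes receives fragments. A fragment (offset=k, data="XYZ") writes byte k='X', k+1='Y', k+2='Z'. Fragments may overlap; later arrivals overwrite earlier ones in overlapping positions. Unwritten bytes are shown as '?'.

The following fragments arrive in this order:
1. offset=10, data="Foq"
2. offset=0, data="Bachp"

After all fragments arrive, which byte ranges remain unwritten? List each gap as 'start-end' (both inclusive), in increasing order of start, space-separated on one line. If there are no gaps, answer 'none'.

Answer: 5-9 13-16

Derivation:
Fragment 1: offset=10 len=3
Fragment 2: offset=0 len=5
Gaps: 5-9 13-16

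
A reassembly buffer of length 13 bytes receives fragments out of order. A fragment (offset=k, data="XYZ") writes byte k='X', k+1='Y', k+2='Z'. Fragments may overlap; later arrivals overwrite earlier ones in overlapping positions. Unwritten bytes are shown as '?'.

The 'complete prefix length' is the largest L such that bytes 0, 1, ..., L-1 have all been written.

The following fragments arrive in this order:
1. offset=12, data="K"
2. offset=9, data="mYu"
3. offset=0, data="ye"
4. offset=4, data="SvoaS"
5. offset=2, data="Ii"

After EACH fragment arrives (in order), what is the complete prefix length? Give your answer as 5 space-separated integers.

Answer: 0 0 2 2 13

Derivation:
Fragment 1: offset=12 data="K" -> buffer=????????????K -> prefix_len=0
Fragment 2: offset=9 data="mYu" -> buffer=?????????mYuK -> prefix_len=0
Fragment 3: offset=0 data="ye" -> buffer=ye???????mYuK -> prefix_len=2
Fragment 4: offset=4 data="SvoaS" -> buffer=ye??SvoaSmYuK -> prefix_len=2
Fragment 5: offset=2 data="Ii" -> buffer=yeIiSvoaSmYuK -> prefix_len=13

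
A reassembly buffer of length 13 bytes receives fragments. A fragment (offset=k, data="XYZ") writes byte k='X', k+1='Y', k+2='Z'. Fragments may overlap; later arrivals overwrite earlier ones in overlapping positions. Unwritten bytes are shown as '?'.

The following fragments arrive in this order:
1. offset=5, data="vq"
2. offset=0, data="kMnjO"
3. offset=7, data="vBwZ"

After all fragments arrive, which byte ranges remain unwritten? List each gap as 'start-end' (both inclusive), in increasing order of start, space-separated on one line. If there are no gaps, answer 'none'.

Fragment 1: offset=5 len=2
Fragment 2: offset=0 len=5
Fragment 3: offset=7 len=4
Gaps: 11-12

Answer: 11-12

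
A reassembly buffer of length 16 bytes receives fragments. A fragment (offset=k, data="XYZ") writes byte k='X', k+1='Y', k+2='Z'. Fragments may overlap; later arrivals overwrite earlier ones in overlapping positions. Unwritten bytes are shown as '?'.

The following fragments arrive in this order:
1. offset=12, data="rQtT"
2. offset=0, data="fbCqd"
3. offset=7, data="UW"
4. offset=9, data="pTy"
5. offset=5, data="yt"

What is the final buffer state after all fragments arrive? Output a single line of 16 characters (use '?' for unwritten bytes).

Answer: fbCqdytUWpTyrQtT

Derivation:
Fragment 1: offset=12 data="rQtT" -> buffer=????????????rQtT
Fragment 2: offset=0 data="fbCqd" -> buffer=fbCqd???????rQtT
Fragment 3: offset=7 data="UW" -> buffer=fbCqd??UW???rQtT
Fragment 4: offset=9 data="pTy" -> buffer=fbCqd??UWpTyrQtT
Fragment 5: offset=5 data="yt" -> buffer=fbCqdytUWpTyrQtT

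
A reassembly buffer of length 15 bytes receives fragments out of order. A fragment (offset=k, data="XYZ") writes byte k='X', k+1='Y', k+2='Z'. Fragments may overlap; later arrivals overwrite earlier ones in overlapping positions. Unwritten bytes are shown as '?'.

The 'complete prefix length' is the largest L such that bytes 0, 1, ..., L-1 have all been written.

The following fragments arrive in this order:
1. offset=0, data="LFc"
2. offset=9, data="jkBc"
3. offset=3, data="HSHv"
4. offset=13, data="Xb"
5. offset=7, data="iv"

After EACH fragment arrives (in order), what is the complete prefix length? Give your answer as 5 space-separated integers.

Fragment 1: offset=0 data="LFc" -> buffer=LFc???????????? -> prefix_len=3
Fragment 2: offset=9 data="jkBc" -> buffer=LFc??????jkBc?? -> prefix_len=3
Fragment 3: offset=3 data="HSHv" -> buffer=LFcHSHv??jkBc?? -> prefix_len=7
Fragment 4: offset=13 data="Xb" -> buffer=LFcHSHv??jkBcXb -> prefix_len=7
Fragment 5: offset=7 data="iv" -> buffer=LFcHSHvivjkBcXb -> prefix_len=15

Answer: 3 3 7 7 15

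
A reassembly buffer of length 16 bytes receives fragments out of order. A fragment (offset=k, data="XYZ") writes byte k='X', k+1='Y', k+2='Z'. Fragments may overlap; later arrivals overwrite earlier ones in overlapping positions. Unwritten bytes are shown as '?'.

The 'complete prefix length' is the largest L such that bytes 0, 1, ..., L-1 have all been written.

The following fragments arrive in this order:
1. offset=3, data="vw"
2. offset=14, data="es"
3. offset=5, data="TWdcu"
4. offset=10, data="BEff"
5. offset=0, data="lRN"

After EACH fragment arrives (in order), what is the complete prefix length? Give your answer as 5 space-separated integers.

Fragment 1: offset=3 data="vw" -> buffer=???vw??????????? -> prefix_len=0
Fragment 2: offset=14 data="es" -> buffer=???vw?????????es -> prefix_len=0
Fragment 3: offset=5 data="TWdcu" -> buffer=???vwTWdcu????es -> prefix_len=0
Fragment 4: offset=10 data="BEff" -> buffer=???vwTWdcuBEffes -> prefix_len=0
Fragment 5: offset=0 data="lRN" -> buffer=lRNvwTWdcuBEffes -> prefix_len=16

Answer: 0 0 0 0 16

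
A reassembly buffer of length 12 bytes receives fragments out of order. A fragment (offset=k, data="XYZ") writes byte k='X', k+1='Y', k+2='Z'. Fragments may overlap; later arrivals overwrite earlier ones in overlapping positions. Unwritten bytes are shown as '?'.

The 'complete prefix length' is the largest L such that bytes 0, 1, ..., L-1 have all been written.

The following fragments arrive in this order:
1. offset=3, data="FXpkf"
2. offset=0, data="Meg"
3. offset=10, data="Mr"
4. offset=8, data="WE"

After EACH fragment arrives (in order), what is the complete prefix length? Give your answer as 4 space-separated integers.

Answer: 0 8 8 12

Derivation:
Fragment 1: offset=3 data="FXpkf" -> buffer=???FXpkf???? -> prefix_len=0
Fragment 2: offset=0 data="Meg" -> buffer=MegFXpkf???? -> prefix_len=8
Fragment 3: offset=10 data="Mr" -> buffer=MegFXpkf??Mr -> prefix_len=8
Fragment 4: offset=8 data="WE" -> buffer=MegFXpkfWEMr -> prefix_len=12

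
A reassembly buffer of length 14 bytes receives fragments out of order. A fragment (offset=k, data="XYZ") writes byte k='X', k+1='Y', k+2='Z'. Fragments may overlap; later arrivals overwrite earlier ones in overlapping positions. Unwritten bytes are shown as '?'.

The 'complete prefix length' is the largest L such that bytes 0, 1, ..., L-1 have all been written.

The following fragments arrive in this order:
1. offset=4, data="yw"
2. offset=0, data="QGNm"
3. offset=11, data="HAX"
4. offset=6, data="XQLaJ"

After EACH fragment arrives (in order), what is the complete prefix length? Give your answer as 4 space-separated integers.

Fragment 1: offset=4 data="yw" -> buffer=????yw???????? -> prefix_len=0
Fragment 2: offset=0 data="QGNm" -> buffer=QGNmyw???????? -> prefix_len=6
Fragment 3: offset=11 data="HAX" -> buffer=QGNmyw?????HAX -> prefix_len=6
Fragment 4: offset=6 data="XQLaJ" -> buffer=QGNmywXQLaJHAX -> prefix_len=14

Answer: 0 6 6 14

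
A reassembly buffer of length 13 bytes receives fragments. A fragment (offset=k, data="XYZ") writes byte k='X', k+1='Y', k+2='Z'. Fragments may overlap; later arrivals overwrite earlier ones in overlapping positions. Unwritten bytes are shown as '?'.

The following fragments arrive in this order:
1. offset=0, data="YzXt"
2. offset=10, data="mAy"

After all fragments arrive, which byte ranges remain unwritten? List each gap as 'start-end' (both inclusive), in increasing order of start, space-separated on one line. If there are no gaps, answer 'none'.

Answer: 4-9

Derivation:
Fragment 1: offset=0 len=4
Fragment 2: offset=10 len=3
Gaps: 4-9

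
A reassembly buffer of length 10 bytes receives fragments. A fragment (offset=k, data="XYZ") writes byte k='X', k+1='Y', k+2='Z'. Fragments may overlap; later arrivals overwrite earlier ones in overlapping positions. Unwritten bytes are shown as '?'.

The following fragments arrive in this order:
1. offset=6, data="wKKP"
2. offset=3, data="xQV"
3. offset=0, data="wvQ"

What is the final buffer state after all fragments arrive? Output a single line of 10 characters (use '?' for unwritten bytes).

Fragment 1: offset=6 data="wKKP" -> buffer=??????wKKP
Fragment 2: offset=3 data="xQV" -> buffer=???xQVwKKP
Fragment 3: offset=0 data="wvQ" -> buffer=wvQxQVwKKP

Answer: wvQxQVwKKP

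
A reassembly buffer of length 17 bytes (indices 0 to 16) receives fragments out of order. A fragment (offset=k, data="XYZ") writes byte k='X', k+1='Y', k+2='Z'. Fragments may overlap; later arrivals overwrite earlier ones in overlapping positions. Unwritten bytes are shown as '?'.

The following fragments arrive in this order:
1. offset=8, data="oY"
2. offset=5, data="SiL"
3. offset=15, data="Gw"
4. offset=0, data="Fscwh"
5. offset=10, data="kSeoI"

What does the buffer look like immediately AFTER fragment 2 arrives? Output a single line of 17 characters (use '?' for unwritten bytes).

Fragment 1: offset=8 data="oY" -> buffer=????????oY???????
Fragment 2: offset=5 data="SiL" -> buffer=?????SiLoY???????

Answer: ?????SiLoY???????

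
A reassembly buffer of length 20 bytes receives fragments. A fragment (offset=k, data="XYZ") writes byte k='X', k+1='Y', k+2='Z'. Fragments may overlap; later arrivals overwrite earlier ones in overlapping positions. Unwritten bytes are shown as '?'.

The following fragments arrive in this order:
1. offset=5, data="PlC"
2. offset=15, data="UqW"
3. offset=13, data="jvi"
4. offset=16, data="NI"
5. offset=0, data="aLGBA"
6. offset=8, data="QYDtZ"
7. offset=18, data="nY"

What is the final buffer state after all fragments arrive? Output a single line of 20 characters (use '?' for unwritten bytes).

Fragment 1: offset=5 data="PlC" -> buffer=?????PlC????????????
Fragment 2: offset=15 data="UqW" -> buffer=?????PlC???????UqW??
Fragment 3: offset=13 data="jvi" -> buffer=?????PlC?????jviqW??
Fragment 4: offset=16 data="NI" -> buffer=?????PlC?????jviNI??
Fragment 5: offset=0 data="aLGBA" -> buffer=aLGBAPlC?????jviNI??
Fragment 6: offset=8 data="QYDtZ" -> buffer=aLGBAPlCQYDtZjviNI??
Fragment 7: offset=18 data="nY" -> buffer=aLGBAPlCQYDtZjviNInY

Answer: aLGBAPlCQYDtZjviNInY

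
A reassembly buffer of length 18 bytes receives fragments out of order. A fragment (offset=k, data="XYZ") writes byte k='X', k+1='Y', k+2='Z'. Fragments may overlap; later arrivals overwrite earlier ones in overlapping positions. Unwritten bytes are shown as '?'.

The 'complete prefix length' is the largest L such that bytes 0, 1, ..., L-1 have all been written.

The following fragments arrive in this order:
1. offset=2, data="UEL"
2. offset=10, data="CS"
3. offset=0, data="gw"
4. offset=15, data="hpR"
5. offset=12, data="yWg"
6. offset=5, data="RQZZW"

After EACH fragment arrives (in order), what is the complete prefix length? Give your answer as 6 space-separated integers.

Answer: 0 0 5 5 5 18

Derivation:
Fragment 1: offset=2 data="UEL" -> buffer=??UEL????????????? -> prefix_len=0
Fragment 2: offset=10 data="CS" -> buffer=??UEL?????CS?????? -> prefix_len=0
Fragment 3: offset=0 data="gw" -> buffer=gwUEL?????CS?????? -> prefix_len=5
Fragment 4: offset=15 data="hpR" -> buffer=gwUEL?????CS???hpR -> prefix_len=5
Fragment 5: offset=12 data="yWg" -> buffer=gwUEL?????CSyWghpR -> prefix_len=5
Fragment 6: offset=5 data="RQZZW" -> buffer=gwUELRQZZWCSyWghpR -> prefix_len=18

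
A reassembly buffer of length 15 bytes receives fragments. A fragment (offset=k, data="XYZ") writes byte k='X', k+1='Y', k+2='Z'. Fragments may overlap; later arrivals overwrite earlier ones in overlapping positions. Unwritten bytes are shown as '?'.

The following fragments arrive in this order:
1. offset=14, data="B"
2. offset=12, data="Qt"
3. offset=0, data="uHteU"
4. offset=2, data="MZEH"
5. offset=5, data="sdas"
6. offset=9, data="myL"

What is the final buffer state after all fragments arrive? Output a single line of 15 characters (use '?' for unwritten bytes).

Fragment 1: offset=14 data="B" -> buffer=??????????????B
Fragment 2: offset=12 data="Qt" -> buffer=????????????QtB
Fragment 3: offset=0 data="uHteU" -> buffer=uHteU???????QtB
Fragment 4: offset=2 data="MZEH" -> buffer=uHMZEH??????QtB
Fragment 5: offset=5 data="sdas" -> buffer=uHMZEsdas???QtB
Fragment 6: offset=9 data="myL" -> buffer=uHMZEsdasmyLQtB

Answer: uHMZEsdasmyLQtB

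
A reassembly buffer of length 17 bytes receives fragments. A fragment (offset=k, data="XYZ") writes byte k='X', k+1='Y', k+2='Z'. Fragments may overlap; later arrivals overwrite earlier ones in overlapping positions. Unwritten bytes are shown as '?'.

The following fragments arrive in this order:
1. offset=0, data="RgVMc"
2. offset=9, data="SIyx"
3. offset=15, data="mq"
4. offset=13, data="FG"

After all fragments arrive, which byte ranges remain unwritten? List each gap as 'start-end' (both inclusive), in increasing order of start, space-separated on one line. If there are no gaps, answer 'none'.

Answer: 5-8

Derivation:
Fragment 1: offset=0 len=5
Fragment 2: offset=9 len=4
Fragment 3: offset=15 len=2
Fragment 4: offset=13 len=2
Gaps: 5-8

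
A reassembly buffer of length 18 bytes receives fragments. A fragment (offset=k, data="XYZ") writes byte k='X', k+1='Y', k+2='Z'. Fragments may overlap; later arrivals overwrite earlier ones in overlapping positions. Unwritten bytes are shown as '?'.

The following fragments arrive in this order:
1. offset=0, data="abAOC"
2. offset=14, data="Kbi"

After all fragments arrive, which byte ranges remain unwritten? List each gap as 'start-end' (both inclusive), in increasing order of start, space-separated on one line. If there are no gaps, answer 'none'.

Answer: 5-13 17-17

Derivation:
Fragment 1: offset=0 len=5
Fragment 2: offset=14 len=3
Gaps: 5-13 17-17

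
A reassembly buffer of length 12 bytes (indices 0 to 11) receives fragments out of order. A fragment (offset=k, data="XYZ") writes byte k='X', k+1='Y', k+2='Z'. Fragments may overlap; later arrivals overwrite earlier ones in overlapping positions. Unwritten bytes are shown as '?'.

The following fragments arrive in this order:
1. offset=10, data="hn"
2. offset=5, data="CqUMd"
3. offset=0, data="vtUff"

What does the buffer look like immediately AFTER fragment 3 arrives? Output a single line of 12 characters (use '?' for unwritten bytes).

Answer: vtUffCqUMdhn

Derivation:
Fragment 1: offset=10 data="hn" -> buffer=??????????hn
Fragment 2: offset=5 data="CqUMd" -> buffer=?????CqUMdhn
Fragment 3: offset=0 data="vtUff" -> buffer=vtUffCqUMdhn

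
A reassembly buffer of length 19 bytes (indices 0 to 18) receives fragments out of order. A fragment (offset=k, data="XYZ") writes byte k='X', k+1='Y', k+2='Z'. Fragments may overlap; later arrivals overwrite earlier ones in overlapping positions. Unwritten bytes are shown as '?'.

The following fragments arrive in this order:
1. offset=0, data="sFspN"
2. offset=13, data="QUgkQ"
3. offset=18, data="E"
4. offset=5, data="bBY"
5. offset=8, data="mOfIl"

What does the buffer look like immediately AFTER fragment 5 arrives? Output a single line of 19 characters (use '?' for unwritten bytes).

Answer: sFspNbBYmOfIlQUgkQE

Derivation:
Fragment 1: offset=0 data="sFspN" -> buffer=sFspN??????????????
Fragment 2: offset=13 data="QUgkQ" -> buffer=sFspN????????QUgkQ?
Fragment 3: offset=18 data="E" -> buffer=sFspN????????QUgkQE
Fragment 4: offset=5 data="bBY" -> buffer=sFspNbBY?????QUgkQE
Fragment 5: offset=8 data="mOfIl" -> buffer=sFspNbBYmOfIlQUgkQE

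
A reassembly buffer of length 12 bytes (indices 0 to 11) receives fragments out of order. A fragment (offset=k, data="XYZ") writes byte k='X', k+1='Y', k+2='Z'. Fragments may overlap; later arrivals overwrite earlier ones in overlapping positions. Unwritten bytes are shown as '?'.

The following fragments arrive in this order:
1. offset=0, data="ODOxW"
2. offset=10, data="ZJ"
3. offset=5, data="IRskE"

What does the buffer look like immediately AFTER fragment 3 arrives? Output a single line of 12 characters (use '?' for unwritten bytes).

Fragment 1: offset=0 data="ODOxW" -> buffer=ODOxW???????
Fragment 2: offset=10 data="ZJ" -> buffer=ODOxW?????ZJ
Fragment 3: offset=5 data="IRskE" -> buffer=ODOxWIRskEZJ

Answer: ODOxWIRskEZJ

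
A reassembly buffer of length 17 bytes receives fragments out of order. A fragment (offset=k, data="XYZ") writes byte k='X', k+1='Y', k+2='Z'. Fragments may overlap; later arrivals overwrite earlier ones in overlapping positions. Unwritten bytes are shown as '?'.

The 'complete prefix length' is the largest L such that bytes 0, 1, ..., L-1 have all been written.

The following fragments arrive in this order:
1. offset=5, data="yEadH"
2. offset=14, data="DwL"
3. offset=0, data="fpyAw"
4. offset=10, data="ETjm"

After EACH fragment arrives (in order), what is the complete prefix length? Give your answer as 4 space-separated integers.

Answer: 0 0 10 17

Derivation:
Fragment 1: offset=5 data="yEadH" -> buffer=?????yEadH??????? -> prefix_len=0
Fragment 2: offset=14 data="DwL" -> buffer=?????yEadH????DwL -> prefix_len=0
Fragment 3: offset=0 data="fpyAw" -> buffer=fpyAwyEadH????DwL -> prefix_len=10
Fragment 4: offset=10 data="ETjm" -> buffer=fpyAwyEadHETjmDwL -> prefix_len=17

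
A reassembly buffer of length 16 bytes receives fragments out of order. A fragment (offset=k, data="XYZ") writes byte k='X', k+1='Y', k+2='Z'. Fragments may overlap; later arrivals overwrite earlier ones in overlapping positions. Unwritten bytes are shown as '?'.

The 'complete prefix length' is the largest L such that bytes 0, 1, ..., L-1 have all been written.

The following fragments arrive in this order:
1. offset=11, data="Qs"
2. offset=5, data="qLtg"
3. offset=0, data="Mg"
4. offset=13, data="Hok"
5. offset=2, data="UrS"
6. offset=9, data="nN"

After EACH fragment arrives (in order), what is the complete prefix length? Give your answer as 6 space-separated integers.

Answer: 0 0 2 2 9 16

Derivation:
Fragment 1: offset=11 data="Qs" -> buffer=???????????Qs??? -> prefix_len=0
Fragment 2: offset=5 data="qLtg" -> buffer=?????qLtg??Qs??? -> prefix_len=0
Fragment 3: offset=0 data="Mg" -> buffer=Mg???qLtg??Qs??? -> prefix_len=2
Fragment 4: offset=13 data="Hok" -> buffer=Mg???qLtg??QsHok -> prefix_len=2
Fragment 5: offset=2 data="UrS" -> buffer=MgUrSqLtg??QsHok -> prefix_len=9
Fragment 6: offset=9 data="nN" -> buffer=MgUrSqLtgnNQsHok -> prefix_len=16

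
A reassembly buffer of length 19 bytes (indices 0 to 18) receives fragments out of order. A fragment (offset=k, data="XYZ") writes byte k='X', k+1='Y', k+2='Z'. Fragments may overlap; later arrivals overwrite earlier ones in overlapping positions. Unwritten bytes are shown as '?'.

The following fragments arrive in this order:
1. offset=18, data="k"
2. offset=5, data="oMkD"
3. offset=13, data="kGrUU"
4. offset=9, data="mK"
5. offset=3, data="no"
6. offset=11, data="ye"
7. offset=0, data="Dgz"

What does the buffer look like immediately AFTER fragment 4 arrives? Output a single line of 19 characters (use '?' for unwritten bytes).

Fragment 1: offset=18 data="k" -> buffer=??????????????????k
Fragment 2: offset=5 data="oMkD" -> buffer=?????oMkD?????????k
Fragment 3: offset=13 data="kGrUU" -> buffer=?????oMkD????kGrUUk
Fragment 4: offset=9 data="mK" -> buffer=?????oMkDmK??kGrUUk

Answer: ?????oMkDmK??kGrUUk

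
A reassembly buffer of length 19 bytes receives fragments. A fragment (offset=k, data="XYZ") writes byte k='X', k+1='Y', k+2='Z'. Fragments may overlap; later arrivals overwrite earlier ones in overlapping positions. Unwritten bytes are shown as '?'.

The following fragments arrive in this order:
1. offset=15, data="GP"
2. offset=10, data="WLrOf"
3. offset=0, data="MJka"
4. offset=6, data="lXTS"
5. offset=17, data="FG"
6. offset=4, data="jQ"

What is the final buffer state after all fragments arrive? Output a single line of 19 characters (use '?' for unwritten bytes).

Fragment 1: offset=15 data="GP" -> buffer=???????????????GP??
Fragment 2: offset=10 data="WLrOf" -> buffer=??????????WLrOfGP??
Fragment 3: offset=0 data="MJka" -> buffer=MJka??????WLrOfGP??
Fragment 4: offset=6 data="lXTS" -> buffer=MJka??lXTSWLrOfGP??
Fragment 5: offset=17 data="FG" -> buffer=MJka??lXTSWLrOfGPFG
Fragment 6: offset=4 data="jQ" -> buffer=MJkajQlXTSWLrOfGPFG

Answer: MJkajQlXTSWLrOfGPFG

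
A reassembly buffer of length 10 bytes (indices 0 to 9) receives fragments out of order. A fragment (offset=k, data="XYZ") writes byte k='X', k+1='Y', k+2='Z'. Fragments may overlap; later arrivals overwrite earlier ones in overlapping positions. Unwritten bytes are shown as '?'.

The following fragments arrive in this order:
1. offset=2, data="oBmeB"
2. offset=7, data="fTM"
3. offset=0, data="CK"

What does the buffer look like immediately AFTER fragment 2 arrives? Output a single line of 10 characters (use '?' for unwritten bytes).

Answer: ??oBmeBfTM

Derivation:
Fragment 1: offset=2 data="oBmeB" -> buffer=??oBmeB???
Fragment 2: offset=7 data="fTM" -> buffer=??oBmeBfTM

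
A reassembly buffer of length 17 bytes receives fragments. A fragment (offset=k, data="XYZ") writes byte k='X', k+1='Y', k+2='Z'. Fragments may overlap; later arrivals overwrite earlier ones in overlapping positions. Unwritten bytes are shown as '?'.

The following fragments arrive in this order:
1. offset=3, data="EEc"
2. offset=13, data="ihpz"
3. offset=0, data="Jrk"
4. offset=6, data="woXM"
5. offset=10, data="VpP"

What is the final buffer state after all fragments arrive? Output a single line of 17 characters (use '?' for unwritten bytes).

Answer: JrkEEcwoXMVpPihpz

Derivation:
Fragment 1: offset=3 data="EEc" -> buffer=???EEc???????????
Fragment 2: offset=13 data="ihpz" -> buffer=???EEc???????ihpz
Fragment 3: offset=0 data="Jrk" -> buffer=JrkEEc???????ihpz
Fragment 4: offset=6 data="woXM" -> buffer=JrkEEcwoXM???ihpz
Fragment 5: offset=10 data="VpP" -> buffer=JrkEEcwoXMVpPihpz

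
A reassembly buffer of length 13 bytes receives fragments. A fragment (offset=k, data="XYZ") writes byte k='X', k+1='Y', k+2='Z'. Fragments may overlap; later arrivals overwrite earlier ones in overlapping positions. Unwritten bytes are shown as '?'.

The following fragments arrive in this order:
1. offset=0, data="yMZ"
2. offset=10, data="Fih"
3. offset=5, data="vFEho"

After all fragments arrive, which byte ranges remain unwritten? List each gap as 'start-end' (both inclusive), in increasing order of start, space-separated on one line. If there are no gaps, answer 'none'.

Answer: 3-4

Derivation:
Fragment 1: offset=0 len=3
Fragment 2: offset=10 len=3
Fragment 3: offset=5 len=5
Gaps: 3-4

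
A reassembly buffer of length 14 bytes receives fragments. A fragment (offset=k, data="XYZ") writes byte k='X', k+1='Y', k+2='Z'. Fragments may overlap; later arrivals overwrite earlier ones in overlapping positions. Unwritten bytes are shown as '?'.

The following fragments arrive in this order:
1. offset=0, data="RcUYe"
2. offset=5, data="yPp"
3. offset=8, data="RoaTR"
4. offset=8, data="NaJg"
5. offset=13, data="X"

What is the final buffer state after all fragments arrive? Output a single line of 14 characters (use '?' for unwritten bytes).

Fragment 1: offset=0 data="RcUYe" -> buffer=RcUYe?????????
Fragment 2: offset=5 data="yPp" -> buffer=RcUYeyPp??????
Fragment 3: offset=8 data="RoaTR" -> buffer=RcUYeyPpRoaTR?
Fragment 4: offset=8 data="NaJg" -> buffer=RcUYeyPpNaJgR?
Fragment 5: offset=13 data="X" -> buffer=RcUYeyPpNaJgRX

Answer: RcUYeyPpNaJgRX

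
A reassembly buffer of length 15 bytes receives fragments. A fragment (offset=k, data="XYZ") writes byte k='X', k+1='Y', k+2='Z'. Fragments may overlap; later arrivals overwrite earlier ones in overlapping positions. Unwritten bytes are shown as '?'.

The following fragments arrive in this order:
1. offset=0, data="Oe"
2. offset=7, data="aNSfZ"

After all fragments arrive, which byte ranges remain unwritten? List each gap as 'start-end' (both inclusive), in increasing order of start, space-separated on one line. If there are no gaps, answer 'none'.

Fragment 1: offset=0 len=2
Fragment 2: offset=7 len=5
Gaps: 2-6 12-14

Answer: 2-6 12-14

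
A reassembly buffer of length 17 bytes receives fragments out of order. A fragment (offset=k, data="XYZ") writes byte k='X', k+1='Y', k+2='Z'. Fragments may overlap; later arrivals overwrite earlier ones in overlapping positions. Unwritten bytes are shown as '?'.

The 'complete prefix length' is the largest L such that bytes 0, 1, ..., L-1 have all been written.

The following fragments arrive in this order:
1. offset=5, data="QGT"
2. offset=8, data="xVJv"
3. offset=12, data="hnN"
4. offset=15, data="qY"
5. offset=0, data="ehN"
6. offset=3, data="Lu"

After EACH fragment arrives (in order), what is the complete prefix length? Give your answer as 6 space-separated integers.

Answer: 0 0 0 0 3 17

Derivation:
Fragment 1: offset=5 data="QGT" -> buffer=?????QGT????????? -> prefix_len=0
Fragment 2: offset=8 data="xVJv" -> buffer=?????QGTxVJv????? -> prefix_len=0
Fragment 3: offset=12 data="hnN" -> buffer=?????QGTxVJvhnN?? -> prefix_len=0
Fragment 4: offset=15 data="qY" -> buffer=?????QGTxVJvhnNqY -> prefix_len=0
Fragment 5: offset=0 data="ehN" -> buffer=ehN??QGTxVJvhnNqY -> prefix_len=3
Fragment 6: offset=3 data="Lu" -> buffer=ehNLuQGTxVJvhnNqY -> prefix_len=17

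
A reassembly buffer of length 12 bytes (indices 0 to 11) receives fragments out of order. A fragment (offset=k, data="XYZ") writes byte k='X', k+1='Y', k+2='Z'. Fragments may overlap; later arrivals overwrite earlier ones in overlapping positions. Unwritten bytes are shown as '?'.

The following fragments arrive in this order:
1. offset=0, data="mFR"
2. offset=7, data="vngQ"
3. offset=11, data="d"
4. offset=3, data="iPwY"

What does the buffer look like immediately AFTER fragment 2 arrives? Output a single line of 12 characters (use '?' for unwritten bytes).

Answer: mFR????vngQ?

Derivation:
Fragment 1: offset=0 data="mFR" -> buffer=mFR?????????
Fragment 2: offset=7 data="vngQ" -> buffer=mFR????vngQ?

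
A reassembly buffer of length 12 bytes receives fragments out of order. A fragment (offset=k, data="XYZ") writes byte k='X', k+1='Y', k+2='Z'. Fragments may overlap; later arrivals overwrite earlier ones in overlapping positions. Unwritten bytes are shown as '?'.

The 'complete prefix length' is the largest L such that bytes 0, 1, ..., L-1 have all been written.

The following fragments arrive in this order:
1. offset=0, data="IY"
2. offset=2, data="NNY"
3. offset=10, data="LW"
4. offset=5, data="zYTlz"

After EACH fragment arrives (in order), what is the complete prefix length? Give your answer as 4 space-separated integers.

Answer: 2 5 5 12

Derivation:
Fragment 1: offset=0 data="IY" -> buffer=IY?????????? -> prefix_len=2
Fragment 2: offset=2 data="NNY" -> buffer=IYNNY??????? -> prefix_len=5
Fragment 3: offset=10 data="LW" -> buffer=IYNNY?????LW -> prefix_len=5
Fragment 4: offset=5 data="zYTlz" -> buffer=IYNNYzYTlzLW -> prefix_len=12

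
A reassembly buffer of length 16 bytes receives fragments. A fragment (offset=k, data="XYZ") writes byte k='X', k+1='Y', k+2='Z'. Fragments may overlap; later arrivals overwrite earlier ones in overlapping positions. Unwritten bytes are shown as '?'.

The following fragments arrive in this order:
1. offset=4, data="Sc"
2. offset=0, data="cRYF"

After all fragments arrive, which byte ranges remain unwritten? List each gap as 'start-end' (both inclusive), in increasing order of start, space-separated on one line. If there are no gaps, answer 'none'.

Answer: 6-15

Derivation:
Fragment 1: offset=4 len=2
Fragment 2: offset=0 len=4
Gaps: 6-15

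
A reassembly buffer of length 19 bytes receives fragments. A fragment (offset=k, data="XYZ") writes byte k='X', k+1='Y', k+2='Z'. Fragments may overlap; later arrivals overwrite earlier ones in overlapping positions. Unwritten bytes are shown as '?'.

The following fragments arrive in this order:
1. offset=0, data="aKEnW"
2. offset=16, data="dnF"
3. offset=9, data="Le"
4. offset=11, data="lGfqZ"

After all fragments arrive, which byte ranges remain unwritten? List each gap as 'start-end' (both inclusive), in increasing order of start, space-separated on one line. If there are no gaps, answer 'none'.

Answer: 5-8

Derivation:
Fragment 1: offset=0 len=5
Fragment 2: offset=16 len=3
Fragment 3: offset=9 len=2
Fragment 4: offset=11 len=5
Gaps: 5-8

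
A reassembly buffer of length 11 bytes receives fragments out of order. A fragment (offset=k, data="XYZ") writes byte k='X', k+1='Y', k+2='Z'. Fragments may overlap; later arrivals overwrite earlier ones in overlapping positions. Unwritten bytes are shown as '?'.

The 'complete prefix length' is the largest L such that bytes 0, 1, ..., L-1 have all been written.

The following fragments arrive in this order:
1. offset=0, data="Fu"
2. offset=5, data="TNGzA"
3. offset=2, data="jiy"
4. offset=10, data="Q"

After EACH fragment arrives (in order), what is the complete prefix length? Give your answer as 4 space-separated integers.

Answer: 2 2 10 11

Derivation:
Fragment 1: offset=0 data="Fu" -> buffer=Fu????????? -> prefix_len=2
Fragment 2: offset=5 data="TNGzA" -> buffer=Fu???TNGzA? -> prefix_len=2
Fragment 3: offset=2 data="jiy" -> buffer=FujiyTNGzA? -> prefix_len=10
Fragment 4: offset=10 data="Q" -> buffer=FujiyTNGzAQ -> prefix_len=11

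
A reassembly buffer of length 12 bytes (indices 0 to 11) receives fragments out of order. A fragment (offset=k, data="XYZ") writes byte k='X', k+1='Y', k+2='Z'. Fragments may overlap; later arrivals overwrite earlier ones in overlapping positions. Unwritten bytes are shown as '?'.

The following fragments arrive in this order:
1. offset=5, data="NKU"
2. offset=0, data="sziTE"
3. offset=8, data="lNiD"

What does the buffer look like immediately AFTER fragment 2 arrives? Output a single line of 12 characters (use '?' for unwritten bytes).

Answer: sziTENKU????

Derivation:
Fragment 1: offset=5 data="NKU" -> buffer=?????NKU????
Fragment 2: offset=0 data="sziTE" -> buffer=sziTENKU????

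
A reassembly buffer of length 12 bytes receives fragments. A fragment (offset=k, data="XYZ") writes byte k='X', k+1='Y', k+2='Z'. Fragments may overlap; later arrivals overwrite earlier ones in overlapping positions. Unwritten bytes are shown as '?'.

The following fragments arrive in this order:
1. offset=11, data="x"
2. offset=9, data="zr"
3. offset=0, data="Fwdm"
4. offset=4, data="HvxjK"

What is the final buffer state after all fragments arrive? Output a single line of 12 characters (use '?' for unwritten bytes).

Fragment 1: offset=11 data="x" -> buffer=???????????x
Fragment 2: offset=9 data="zr" -> buffer=?????????zrx
Fragment 3: offset=0 data="Fwdm" -> buffer=Fwdm?????zrx
Fragment 4: offset=4 data="HvxjK" -> buffer=FwdmHvxjKzrx

Answer: FwdmHvxjKzrx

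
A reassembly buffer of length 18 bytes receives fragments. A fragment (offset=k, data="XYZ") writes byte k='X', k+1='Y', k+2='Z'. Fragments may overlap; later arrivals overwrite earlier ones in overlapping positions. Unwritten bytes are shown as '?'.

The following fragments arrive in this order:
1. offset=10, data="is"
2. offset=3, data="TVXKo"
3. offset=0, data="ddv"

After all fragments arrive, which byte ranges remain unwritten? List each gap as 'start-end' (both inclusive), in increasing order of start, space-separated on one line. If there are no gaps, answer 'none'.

Fragment 1: offset=10 len=2
Fragment 2: offset=3 len=5
Fragment 3: offset=0 len=3
Gaps: 8-9 12-17

Answer: 8-9 12-17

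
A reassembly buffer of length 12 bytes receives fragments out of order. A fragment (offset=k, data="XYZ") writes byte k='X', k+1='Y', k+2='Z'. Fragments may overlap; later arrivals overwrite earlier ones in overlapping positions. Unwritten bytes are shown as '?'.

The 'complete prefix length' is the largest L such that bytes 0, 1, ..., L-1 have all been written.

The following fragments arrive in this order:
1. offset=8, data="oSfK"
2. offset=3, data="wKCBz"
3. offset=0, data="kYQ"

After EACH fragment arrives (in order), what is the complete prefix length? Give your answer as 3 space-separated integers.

Answer: 0 0 12

Derivation:
Fragment 1: offset=8 data="oSfK" -> buffer=????????oSfK -> prefix_len=0
Fragment 2: offset=3 data="wKCBz" -> buffer=???wKCBzoSfK -> prefix_len=0
Fragment 3: offset=0 data="kYQ" -> buffer=kYQwKCBzoSfK -> prefix_len=12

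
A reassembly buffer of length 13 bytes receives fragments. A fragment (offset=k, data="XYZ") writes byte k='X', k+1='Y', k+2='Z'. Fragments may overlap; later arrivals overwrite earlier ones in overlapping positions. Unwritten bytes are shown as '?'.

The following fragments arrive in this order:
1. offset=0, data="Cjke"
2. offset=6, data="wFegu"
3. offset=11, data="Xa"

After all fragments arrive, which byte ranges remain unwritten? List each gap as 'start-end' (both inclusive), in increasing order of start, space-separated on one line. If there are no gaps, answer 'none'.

Fragment 1: offset=0 len=4
Fragment 2: offset=6 len=5
Fragment 3: offset=11 len=2
Gaps: 4-5

Answer: 4-5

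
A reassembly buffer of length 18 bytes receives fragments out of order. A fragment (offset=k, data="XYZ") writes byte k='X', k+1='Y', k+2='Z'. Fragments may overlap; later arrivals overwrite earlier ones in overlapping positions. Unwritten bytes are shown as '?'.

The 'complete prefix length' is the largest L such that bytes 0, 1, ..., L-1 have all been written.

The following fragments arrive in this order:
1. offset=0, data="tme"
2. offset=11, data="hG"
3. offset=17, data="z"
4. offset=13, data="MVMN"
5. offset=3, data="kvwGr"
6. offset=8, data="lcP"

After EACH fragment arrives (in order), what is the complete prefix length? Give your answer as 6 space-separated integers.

Answer: 3 3 3 3 8 18

Derivation:
Fragment 1: offset=0 data="tme" -> buffer=tme??????????????? -> prefix_len=3
Fragment 2: offset=11 data="hG" -> buffer=tme????????hG????? -> prefix_len=3
Fragment 3: offset=17 data="z" -> buffer=tme????????hG????z -> prefix_len=3
Fragment 4: offset=13 data="MVMN" -> buffer=tme????????hGMVMNz -> prefix_len=3
Fragment 5: offset=3 data="kvwGr" -> buffer=tmekvwGr???hGMVMNz -> prefix_len=8
Fragment 6: offset=8 data="lcP" -> buffer=tmekvwGrlcPhGMVMNz -> prefix_len=18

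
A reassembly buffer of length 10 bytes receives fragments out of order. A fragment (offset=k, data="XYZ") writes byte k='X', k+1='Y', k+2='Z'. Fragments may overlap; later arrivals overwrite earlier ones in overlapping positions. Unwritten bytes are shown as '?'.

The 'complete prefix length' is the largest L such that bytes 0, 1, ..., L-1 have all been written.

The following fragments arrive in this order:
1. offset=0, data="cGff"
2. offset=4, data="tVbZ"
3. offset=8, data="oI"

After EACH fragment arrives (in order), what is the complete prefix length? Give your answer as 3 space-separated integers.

Answer: 4 8 10

Derivation:
Fragment 1: offset=0 data="cGff" -> buffer=cGff?????? -> prefix_len=4
Fragment 2: offset=4 data="tVbZ" -> buffer=cGfftVbZ?? -> prefix_len=8
Fragment 3: offset=8 data="oI" -> buffer=cGfftVbZoI -> prefix_len=10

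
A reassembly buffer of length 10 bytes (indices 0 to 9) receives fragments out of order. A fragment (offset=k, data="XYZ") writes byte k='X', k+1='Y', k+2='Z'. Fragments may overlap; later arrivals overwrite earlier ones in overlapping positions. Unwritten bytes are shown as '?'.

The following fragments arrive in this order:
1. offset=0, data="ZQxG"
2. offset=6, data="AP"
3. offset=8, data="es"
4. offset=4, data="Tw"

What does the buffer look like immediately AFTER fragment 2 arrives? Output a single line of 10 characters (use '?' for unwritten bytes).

Fragment 1: offset=0 data="ZQxG" -> buffer=ZQxG??????
Fragment 2: offset=6 data="AP" -> buffer=ZQxG??AP??

Answer: ZQxG??AP??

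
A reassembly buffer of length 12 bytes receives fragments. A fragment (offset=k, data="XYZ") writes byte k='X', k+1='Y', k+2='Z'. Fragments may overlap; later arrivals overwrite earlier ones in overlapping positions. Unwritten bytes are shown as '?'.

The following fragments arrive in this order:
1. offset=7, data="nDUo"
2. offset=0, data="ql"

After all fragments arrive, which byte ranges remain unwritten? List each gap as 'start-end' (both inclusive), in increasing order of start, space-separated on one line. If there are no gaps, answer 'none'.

Answer: 2-6 11-11

Derivation:
Fragment 1: offset=7 len=4
Fragment 2: offset=0 len=2
Gaps: 2-6 11-11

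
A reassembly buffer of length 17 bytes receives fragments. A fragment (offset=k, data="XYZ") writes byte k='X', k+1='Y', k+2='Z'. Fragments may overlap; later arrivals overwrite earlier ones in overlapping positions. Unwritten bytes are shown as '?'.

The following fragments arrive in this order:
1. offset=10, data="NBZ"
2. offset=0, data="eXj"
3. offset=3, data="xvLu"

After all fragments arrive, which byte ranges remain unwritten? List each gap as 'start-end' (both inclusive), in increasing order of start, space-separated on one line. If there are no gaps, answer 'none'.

Fragment 1: offset=10 len=3
Fragment 2: offset=0 len=3
Fragment 3: offset=3 len=4
Gaps: 7-9 13-16

Answer: 7-9 13-16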